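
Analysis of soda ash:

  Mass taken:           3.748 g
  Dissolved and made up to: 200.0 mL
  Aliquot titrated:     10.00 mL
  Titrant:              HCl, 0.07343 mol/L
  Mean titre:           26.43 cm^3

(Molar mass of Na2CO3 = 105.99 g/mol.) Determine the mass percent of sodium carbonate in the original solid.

54.88 %

Na2CO3 + 2 HCl → 2 NaCl + H2O + CO2
n(HCl) per titration = 0.02643 × 0.07343 = 1.941 × 10^-3 mol
From the 1:2 ratio, n(Na2CO3) in each aliquot = 1/2 × 1.941 × 10^-3 = 9.704 × 10^-4 mol
n(Na2CO3) in the whole flask = 9.704 × 10^-4 × 200.0/10.00 = 0.01941 mol
mass of Na2CO3 = 0.01941 × 105.99 = 2.057 g
% Na2CO3 = 2.057 / 3.748 × 100 = 54.88 %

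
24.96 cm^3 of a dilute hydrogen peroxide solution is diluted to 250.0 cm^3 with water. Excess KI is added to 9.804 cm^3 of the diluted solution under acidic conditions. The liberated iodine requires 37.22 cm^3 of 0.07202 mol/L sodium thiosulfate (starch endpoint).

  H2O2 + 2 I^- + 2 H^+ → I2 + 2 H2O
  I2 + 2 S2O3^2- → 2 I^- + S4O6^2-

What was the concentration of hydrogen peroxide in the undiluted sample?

n(S2O3^2-) = 0.03722 × 0.07202 = 2.681 × 10^-3 mol
n(I2) = n(S2O3^2-)/2 = 1.340 × 10^-3 mol
n(H2O2) in the aliquot = 1.340 × 10^-3 mol (1:1 ratio)
[H2O2]_dilute = 1.340 × 10^-3 / 0.009804 = 0.1367 mol/L
[H2O2]_original = 0.1367 × 250.0/24.96 = 1.369 mol/L

1.369 mol/L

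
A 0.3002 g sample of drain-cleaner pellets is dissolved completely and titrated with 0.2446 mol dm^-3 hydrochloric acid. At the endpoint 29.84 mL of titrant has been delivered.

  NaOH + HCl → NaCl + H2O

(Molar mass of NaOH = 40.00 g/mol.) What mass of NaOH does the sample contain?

0.2920 g

n(HCl) = 0.02984 L × 0.2446 mol/L = 7.299 × 10^-3 mol
n(NaOH) = 7.299 × 10^-3 mol (1:1 ratio)
mass of NaOH = 7.299 × 10^-3 × 40.00 g/mol = 0.2920 g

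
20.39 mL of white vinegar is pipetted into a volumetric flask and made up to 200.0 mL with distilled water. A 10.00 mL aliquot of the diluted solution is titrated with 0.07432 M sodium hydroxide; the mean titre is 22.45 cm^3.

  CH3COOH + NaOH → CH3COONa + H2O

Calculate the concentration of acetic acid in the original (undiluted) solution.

n(NaOH) = 0.02245 × 0.07432 = 1.668 × 10^-3 mol
n(CH3COOH) in the aliquot = 1.668 × 10^-3 mol (1:1 ratio)
[CH3COOH]_dilute = 1.668 × 10^-3 / 0.01000 = 0.1668 mol/L
Dilution factor = 200.0 / 20.39 = 9.809
[CH3COOH]_stock = 0.1668 × 9.809 = 1.637 mol/L

1.637 M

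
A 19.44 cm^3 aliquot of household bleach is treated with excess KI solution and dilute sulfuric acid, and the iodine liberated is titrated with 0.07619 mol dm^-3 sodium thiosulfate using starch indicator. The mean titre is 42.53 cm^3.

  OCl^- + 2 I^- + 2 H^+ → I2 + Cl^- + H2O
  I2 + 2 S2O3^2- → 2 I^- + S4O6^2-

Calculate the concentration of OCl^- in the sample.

n(S2O3^2-) = 0.04253 × 0.07619 = 3.240 × 10^-3 mol
n(I2) = n(S2O3^2-)/2 = 1.620 × 10^-3 mol
n(OCl^-) in the aliquot = 1.620 × 10^-3 mol (1:1 ratio)
[OCl^-] = 1.620 × 10^-3 / 0.01944 = 0.08334 mol/L

0.08334 mol/L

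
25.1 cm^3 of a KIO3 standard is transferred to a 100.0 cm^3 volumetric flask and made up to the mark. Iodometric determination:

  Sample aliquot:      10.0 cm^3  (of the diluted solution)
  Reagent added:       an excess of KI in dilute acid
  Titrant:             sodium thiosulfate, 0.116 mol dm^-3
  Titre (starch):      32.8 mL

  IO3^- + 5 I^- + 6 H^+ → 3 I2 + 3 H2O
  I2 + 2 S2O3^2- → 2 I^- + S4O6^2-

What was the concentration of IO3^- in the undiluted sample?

0.253 mol/L

n(S2O3^2-) = 0.0328 × 0.116 = 3.80 × 10^-3 mol
n(I2) = n(S2O3^2-)/2 = 1.90 × 10^-3 mol
From the 1:3 ratio, n(IO3^-) in the aliquot = 1/3 × 1.90 × 10^-3 = 6.34 × 10^-4 mol
[IO3^-]_dilute = 6.34 × 10^-4 / 0.0100 = 0.0634 mol/L
[IO3^-]_original = 0.0634 × 100.0/25.1 = 0.253 mol/L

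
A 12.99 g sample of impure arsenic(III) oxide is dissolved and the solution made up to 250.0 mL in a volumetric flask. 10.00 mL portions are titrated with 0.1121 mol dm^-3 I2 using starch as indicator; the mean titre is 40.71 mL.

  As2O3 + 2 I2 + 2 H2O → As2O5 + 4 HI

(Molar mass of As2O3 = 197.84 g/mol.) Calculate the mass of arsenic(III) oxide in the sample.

11.29 g

n(I2) per titration = 0.04071 × 0.1121 = 4.564 × 10^-3 mol
From the 1:2 ratio, n(As2O3) in each aliquot = 1/2 × 4.564 × 10^-3 = 2.282 × 10^-3 mol
n(As2O3) in the whole flask = 2.282 × 10^-3 × 250.0/10.00 = 0.05704 mol
mass of As2O3 = 0.05704 × 197.84 = 11.29 g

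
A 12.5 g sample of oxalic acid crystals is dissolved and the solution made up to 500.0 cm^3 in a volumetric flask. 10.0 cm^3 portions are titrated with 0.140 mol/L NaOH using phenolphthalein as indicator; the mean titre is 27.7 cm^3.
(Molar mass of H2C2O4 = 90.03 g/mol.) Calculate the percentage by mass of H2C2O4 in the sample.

69.8 %

H2C2O4 + 2 NaOH → Na2C2O4 + 2 H2O
n(NaOH) per titration = 0.0277 × 0.140 = 3.88 × 10^-3 mol
From the 1:2 ratio, n(H2C2O4) in each aliquot = 1/2 × 3.88 × 10^-3 = 1.94 × 10^-3 mol
n(H2C2O4) in the whole flask = 1.94 × 10^-3 × 500.0/10.0 = 0.0969 mol
mass of H2C2O4 = 0.0969 × 90.03 = 8.73 g
% H2C2O4 = 8.73 / 12.5 × 100 = 69.8 %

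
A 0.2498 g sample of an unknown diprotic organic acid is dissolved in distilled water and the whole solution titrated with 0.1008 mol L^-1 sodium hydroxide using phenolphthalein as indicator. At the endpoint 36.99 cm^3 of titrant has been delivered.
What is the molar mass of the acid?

134.0 g/mol

n(NaOH) = 0.03699 L × 0.1008 mol/L = 3.729 × 10^-3 mol
From the 1:2 ratio, n(H2A) = 1/2 × 3.729 × 10^-3 = 1.864 × 10^-3 mol
M = m / n = 0.2498 g / 1.864 × 10^-3 mol = 134.0 g/mol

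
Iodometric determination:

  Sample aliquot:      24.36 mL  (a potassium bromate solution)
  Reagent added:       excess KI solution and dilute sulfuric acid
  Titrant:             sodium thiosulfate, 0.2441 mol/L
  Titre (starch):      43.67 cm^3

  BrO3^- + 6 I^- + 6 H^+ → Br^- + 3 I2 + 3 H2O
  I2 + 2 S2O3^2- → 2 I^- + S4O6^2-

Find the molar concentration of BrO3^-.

n(S2O3^2-) = 0.04367 × 0.2441 = 0.01066 mol
n(I2) = n(S2O3^2-)/2 = 5.330 × 10^-3 mol
From the 1:3 ratio, n(BrO3^-) in the aliquot = 1/3 × 5.330 × 10^-3 = 1.777 × 10^-3 mol
[BrO3^-] = 1.777 × 10^-3 / 0.02436 = 0.07293 mol/L

0.07293 mol/L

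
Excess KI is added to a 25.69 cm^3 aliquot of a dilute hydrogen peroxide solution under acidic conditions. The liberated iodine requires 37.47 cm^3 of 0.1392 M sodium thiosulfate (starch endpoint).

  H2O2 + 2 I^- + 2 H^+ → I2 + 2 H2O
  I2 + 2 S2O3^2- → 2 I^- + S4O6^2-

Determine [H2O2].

n(S2O3^2-) = 0.03747 × 0.1392 = 5.216 × 10^-3 mol
n(I2) = n(S2O3^2-)/2 = 2.608 × 10^-3 mol
n(H2O2) in the aliquot = 2.608 × 10^-3 mol (1:1 ratio)
[H2O2] = 2.608 × 10^-3 / 0.02569 = 0.1015 mol/L

0.1015 M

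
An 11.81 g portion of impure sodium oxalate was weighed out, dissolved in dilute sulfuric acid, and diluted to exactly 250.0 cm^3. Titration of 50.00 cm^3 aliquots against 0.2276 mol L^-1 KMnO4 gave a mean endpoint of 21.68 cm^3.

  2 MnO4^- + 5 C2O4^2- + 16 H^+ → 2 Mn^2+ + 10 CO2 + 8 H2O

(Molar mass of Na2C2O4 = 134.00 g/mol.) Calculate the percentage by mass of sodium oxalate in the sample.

69.98 %

n(KMnO4) per titration = 0.02168 × 0.2276 = 4.934 × 10^-3 mol
From the 5:2 ratio, n(Na2C2O4) in each aliquot = 5/2 × 4.934 × 10^-3 = 0.01234 mol
n(Na2C2O4) in the whole flask = 0.01234 × 250.0/50.00 = 0.06168 mol
mass of Na2C2O4 = 0.06168 × 134.00 = 8.265 g
% Na2C2O4 = 8.265 / 11.81 × 100 = 69.98 %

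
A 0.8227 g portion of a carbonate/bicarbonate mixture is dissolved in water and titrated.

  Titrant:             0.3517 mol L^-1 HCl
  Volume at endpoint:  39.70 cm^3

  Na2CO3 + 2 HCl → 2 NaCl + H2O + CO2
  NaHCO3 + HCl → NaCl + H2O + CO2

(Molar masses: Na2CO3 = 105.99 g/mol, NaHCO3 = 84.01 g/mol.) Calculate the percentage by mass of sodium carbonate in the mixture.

n(HCl) = 0.03970 × 0.3517 = 0.01396 mol
Let x = n(Na2CO3), y = n(NaHCO3).
Titrant: 2x + 1y = 0.01396;  mass: 105.99x + 84.01y = 0.8227
Solving, x = 5.647 × 10^-3 mol, y = 2.668 × 10^-3 mol
mass of Na2CO3 = 5.647 × 10^-3 × 105.99 = 0.5985 g
% Na2CO3 = 0.5985 / 0.8227 × 100 = 72.75 %

72.75 %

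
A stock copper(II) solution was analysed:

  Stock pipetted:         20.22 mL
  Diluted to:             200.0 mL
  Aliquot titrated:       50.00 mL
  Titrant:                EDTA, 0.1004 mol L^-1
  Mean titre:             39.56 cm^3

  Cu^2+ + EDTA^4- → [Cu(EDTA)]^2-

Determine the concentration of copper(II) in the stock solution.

0.7857 mol/L

n(EDTA) = 0.03956 × 0.1004 = 3.972 × 10^-3 mol
n(Cu2+) in the aliquot = 3.972 × 10^-3 mol (1:1 ratio)
[Cu2+]_dilute = 3.972 × 10^-3 / 0.05000 = 0.07944 mol/L
Dilution factor = 200.0 / 20.22 = 9.891
[Cu2+]_stock = 0.07944 × 9.891 = 0.7857 mol/L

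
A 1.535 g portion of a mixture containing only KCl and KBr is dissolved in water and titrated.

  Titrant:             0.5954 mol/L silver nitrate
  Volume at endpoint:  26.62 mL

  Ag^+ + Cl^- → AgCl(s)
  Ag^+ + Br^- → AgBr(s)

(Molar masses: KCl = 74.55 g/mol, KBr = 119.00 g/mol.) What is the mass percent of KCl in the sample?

38.36 %

n(AgNO3) = 0.02662 × 0.5954 = 0.01585 mol
Let x = n(KCl), y = n(KBr).
Titrant: 1x + 1y = 0.01585;  mass: 74.55x + 119.00y = 1.535
Solving, x = 7.899 × 10^-3 mol, y = 7.951 × 10^-3 mol
mass of KCl = 7.899 × 10^-3 × 74.55 = 0.5888 g
% KCl = 0.5888 / 1.535 × 100 = 38.36 %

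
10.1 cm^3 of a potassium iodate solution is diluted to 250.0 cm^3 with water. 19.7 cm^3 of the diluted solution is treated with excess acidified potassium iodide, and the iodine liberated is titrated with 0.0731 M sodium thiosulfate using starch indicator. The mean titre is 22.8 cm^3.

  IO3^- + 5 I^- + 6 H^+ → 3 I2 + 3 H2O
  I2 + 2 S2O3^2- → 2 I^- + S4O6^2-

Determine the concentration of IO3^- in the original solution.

n(S2O3^2-) = 0.0228 × 0.0731 = 1.67 × 10^-3 mol
n(I2) = n(S2O3^2-)/2 = 8.33 × 10^-4 mol
From the 1:3 ratio, n(IO3^-) in the aliquot = 1/3 × 8.33 × 10^-4 = 2.78 × 10^-4 mol
[IO3^-]_dilute = 2.78 × 10^-4 / 0.0197 = 0.0141 mol/L
[IO3^-]_original = 0.0141 × 250.0/10.1 = 0.349 mol/L

0.349 M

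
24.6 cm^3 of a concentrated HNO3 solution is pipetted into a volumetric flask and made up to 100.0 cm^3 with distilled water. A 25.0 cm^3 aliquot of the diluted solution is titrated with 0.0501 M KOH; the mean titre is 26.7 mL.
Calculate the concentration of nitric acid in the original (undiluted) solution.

0.218 M

HNO3 + KOH → KNO3 + H2O
n(KOH) = 0.0267 × 0.0501 = 1.34 × 10^-3 mol
n(HNO3) in the aliquot = 1.34 × 10^-3 mol (1:1 ratio)
[HNO3]_dilute = 1.34 × 10^-3 / 0.0250 = 0.0535 mol/L
Dilution factor = 100.0 / 24.6 = 4.065
[HNO3]_stock = 0.0535 × 4.065 = 0.218 mol/L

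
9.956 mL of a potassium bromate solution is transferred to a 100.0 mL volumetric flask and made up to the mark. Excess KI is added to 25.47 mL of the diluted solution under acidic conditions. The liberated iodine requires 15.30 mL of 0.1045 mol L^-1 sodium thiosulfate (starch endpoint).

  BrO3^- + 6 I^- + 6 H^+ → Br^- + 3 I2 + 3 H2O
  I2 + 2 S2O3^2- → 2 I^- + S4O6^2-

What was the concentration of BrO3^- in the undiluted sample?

0.1051 mol/L

n(S2O3^2-) = 0.01530 × 0.1045 = 1.599 × 10^-3 mol
n(I2) = n(S2O3^2-)/2 = 7.994 × 10^-4 mol
From the 1:3 ratio, n(BrO3^-) in the aliquot = 1/3 × 7.994 × 10^-4 = 2.665 × 10^-4 mol
[BrO3^-]_dilute = 2.665 × 10^-4 / 0.02547 = 0.01046 mol/L
[BrO3^-]_original = 0.01046 × 100.0/9.956 = 0.1051 mol/L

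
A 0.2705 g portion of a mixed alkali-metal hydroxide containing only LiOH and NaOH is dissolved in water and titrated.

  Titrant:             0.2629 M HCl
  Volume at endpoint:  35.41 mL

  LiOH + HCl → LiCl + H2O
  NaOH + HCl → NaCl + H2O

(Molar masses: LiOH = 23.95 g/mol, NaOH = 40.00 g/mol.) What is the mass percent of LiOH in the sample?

n(HCl) = 0.03541 × 0.2629 = 9.309 × 10^-3 mol
Let x = n(LiOH), y = n(NaOH).
Titrant: 1x + 1y = 9.309 × 10^-3;  mass: 23.95x + 40.00y = 0.2705
Solving, x = 6.347 × 10^-3 mol, y = 2.962 × 10^-3 mol
mass of LiOH = 6.347 × 10^-3 × 23.95 = 0.1520 g
% LiOH = 0.1520 / 0.2705 × 100 = 56.20 %

56.20 %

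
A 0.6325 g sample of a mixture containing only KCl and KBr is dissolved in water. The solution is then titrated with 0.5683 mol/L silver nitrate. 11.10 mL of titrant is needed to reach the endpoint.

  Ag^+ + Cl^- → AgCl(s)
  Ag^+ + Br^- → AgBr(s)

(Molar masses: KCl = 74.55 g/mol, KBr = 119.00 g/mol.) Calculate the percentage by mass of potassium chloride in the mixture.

n(AgNO3) = 0.01110 × 0.5683 = 6.308 × 10^-3 mol
Let x = n(KCl), y = n(KBr).
Titrant: 1x + 1y = 6.308 × 10^-3;  mass: 74.55x + 119.00y = 0.6325
Solving, x = 2.658 × 10^-3 mol, y = 3.650 × 10^-3 mol
mass of KCl = 2.658 × 10^-3 × 74.55 = 0.1982 g
% KCl = 0.1982 / 0.6325 × 100 = 31.33 %

31.33 %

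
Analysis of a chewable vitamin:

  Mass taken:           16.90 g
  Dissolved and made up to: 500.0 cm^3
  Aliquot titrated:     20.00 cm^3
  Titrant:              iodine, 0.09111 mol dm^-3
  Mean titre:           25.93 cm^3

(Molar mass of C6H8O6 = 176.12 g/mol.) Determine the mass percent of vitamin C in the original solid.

C6H8O6 + I2 → C6H6O6 + 2 HI
n(I2) per titration = 0.02593 × 0.09111 = 2.362 × 10^-3 mol
n(C6H8O6) in each aliquot = 2.362 × 10^-3 mol (1:1 ratio)
n(C6H8O6) in the whole flask = 2.362 × 10^-3 × 500.0/20.00 = 0.05906 mol
mass of C6H8O6 = 0.05906 × 176.12 = 10.40 g
% C6H8O6 = 10.40 / 16.90 × 100 = 61.55 %

61.55 %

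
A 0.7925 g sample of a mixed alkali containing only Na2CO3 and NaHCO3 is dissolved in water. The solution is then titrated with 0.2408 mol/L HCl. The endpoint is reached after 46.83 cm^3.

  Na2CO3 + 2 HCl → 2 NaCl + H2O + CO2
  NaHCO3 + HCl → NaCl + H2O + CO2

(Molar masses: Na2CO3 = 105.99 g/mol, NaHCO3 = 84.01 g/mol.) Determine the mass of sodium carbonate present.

0.2646 g

n(HCl) = 0.04683 × 0.2408 = 0.01128 mol
Let x = n(Na2CO3), y = n(NaHCO3).
Titrant: 2x + 1y = 0.01128;  mass: 105.99x + 84.01y = 0.7925
Solving, x = 2.496 × 10^-3 mol, y = 6.284 × 10^-3 mol
mass of Na2CO3 = 2.496 × 10^-3 × 105.99 = 0.2646 g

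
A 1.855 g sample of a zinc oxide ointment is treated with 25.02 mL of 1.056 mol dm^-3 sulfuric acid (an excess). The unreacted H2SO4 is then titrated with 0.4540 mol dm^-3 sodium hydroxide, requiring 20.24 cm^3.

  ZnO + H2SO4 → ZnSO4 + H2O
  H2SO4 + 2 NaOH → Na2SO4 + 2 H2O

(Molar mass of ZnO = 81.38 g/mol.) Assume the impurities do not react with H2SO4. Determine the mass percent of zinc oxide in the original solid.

n(H2SO4) added = 0.02502 × 1.056 = 0.02642 mol
n(NaOH) used in back-titration = 0.02024 × 0.4540 = 9.189 × 10^-3 mol
From the 1:2 ratio, n(H2SO4) left over = 1/2 × 9.189 × 10^-3 = 4.594 × 10^-3 mol
n(H2SO4) consumed by analyte = 0.02642 − 4.594 × 10^-3 = 0.02183 mol
n(ZnO) = 0.02183 mol (1:1 ratio)
mass of ZnO = 0.02183 × 81.38 = 1.776 g
% ZnO = 1.776 / 1.855 × 100 = 95.75 %

95.75 %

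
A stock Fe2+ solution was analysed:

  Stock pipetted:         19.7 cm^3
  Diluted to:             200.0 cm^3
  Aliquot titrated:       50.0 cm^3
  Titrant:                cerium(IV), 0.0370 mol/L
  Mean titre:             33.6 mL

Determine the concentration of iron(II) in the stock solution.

Ce^4+ + Fe^2+ → Ce^3+ + Fe^3+
n(Ce4+) = 0.0336 × 0.0370 = 1.24 × 10^-3 mol
n(Fe2+) in the aliquot = 1.24 × 10^-3 mol (1:1 ratio)
[Fe2+]_dilute = 1.24 × 10^-3 / 0.0500 = 0.0249 mol/L
Dilution factor = 200.0 / 19.7 = 10.15
[Fe2+]_stock = 0.0249 × 10.15 = 0.252 mol/L

0.252 mol/L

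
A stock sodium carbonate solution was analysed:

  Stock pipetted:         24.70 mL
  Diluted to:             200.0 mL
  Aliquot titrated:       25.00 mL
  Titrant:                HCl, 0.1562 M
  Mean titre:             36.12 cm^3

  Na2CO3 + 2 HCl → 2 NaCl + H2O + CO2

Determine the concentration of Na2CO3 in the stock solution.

0.9137 M

n(HCl) = 0.03612 × 0.1562 = 5.642 × 10^-3 mol
From the 1:2 ratio, n(Na2CO3) in the aliquot = 1/2 × 5.642 × 10^-3 = 2.821 × 10^-3 mol
[Na2CO3]_dilute = 2.821 × 10^-3 / 0.02500 = 0.1128 mol/L
Dilution factor = 200.0 / 24.70 = 8.097
[Na2CO3]_stock = 0.1128 × 8.097 = 0.9137 mol/L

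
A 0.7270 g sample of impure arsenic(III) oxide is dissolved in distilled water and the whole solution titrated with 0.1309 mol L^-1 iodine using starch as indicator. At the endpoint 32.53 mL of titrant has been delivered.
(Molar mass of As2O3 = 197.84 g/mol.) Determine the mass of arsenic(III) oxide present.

0.4212 g

As2O3 + 2 I2 + 2 H2O → As2O5 + 4 HI
n(I2) = 0.03253 L × 0.1309 mol/L = 4.258 × 10^-3 mol
From the 1:2 ratio, n(As2O3) = 1/2 × 4.258 × 10^-3 = 2.129 × 10^-3 mol
mass of As2O3 = 2.129 × 10^-3 × 197.84 g/mol = 0.4212 g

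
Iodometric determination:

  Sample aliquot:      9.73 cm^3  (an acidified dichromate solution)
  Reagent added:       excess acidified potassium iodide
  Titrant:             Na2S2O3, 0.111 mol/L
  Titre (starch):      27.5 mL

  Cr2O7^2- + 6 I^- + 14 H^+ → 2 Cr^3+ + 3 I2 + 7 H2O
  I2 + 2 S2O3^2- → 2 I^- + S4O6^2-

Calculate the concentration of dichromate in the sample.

0.0523 mol/L

n(S2O3^2-) = 0.0275 × 0.111 = 3.05 × 10^-3 mol
n(I2) = n(S2O3^2-)/2 = 1.53 × 10^-3 mol
From the 1:3 ratio, n(Cr2O7^2-) in the aliquot = 1/3 × 1.53 × 10^-3 = 5.09 × 10^-4 mol
[Cr2O7^2-] = 5.09 × 10^-4 / 0.00973 = 0.0523 mol/L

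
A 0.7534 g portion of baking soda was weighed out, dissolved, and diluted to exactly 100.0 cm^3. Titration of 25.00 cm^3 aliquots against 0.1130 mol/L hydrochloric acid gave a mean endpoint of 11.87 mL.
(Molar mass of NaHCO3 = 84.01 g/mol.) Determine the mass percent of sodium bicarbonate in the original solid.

NaHCO3 + HCl → NaCl + H2O + CO2
n(HCl) per titration = 0.01187 × 0.1130 = 1.341 × 10^-3 mol
n(NaHCO3) in each aliquot = 1.341 × 10^-3 mol (1:1 ratio)
n(NaHCO3) in the whole flask = 1.341 × 10^-3 × 100.0/25.00 = 5.365 × 10^-3 mol
mass of NaHCO3 = 5.365 × 10^-3 × 84.01 = 0.4507 g
% NaHCO3 = 0.4507 / 0.7534 × 100 = 59.83 %

59.83 %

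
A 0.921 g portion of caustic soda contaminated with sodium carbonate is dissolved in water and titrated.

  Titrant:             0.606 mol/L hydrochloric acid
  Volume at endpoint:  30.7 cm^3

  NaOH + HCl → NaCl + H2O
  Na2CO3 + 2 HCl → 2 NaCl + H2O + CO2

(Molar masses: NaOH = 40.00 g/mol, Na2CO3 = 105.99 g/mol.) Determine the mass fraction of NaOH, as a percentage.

n(HCl) = 0.0307 × 0.606 = 0.0186 mol
Let x = n(NaOH), y = n(Na2CO3).
Titrant: 1x + 2y = 0.0186;  mass: 40.00x + 105.99y = 0.921
Solving, x = 5.00 × 10^-3 mol, y = 6.80 × 10^-3 mol
mass of NaOH = 5.00 × 10^-3 × 40.00 = 0.200 g
% NaOH = 0.200 / 0.921 × 100 = 21.7 %

21.7 %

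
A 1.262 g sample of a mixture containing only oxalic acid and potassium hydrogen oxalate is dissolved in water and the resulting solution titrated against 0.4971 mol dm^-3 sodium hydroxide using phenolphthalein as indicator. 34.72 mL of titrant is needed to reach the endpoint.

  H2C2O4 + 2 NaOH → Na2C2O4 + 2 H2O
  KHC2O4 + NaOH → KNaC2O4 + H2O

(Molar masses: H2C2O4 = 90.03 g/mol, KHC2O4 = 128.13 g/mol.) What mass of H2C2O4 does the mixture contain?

n(NaOH) = 0.03472 × 0.4971 = 0.01726 mol
Let x = n(H2C2O4), y = n(KHC2O4).
Titrant: 2x + 1y = 0.01726;  mass: 90.03x + 128.13y = 1.262
Solving, x = 5.712 × 10^-3 mol, y = 5.836 × 10^-3 mol
mass of H2C2O4 = 5.712 × 10^-3 × 90.03 = 0.5142 g

0.5142 g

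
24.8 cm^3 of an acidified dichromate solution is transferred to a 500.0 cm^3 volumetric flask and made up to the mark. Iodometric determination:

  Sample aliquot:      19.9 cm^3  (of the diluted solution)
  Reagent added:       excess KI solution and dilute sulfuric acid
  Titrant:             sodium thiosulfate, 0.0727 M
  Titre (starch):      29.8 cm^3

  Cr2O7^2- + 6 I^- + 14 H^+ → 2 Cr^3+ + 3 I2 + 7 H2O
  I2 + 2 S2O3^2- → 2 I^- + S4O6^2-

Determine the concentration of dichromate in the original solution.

n(S2O3^2-) = 0.0298 × 0.0727 = 2.17 × 10^-3 mol
n(I2) = n(S2O3^2-)/2 = 1.08 × 10^-3 mol
From the 1:3 ratio, n(Cr2O7^2-) in the aliquot = 1/3 × 1.08 × 10^-3 = 3.61 × 10^-4 mol
[Cr2O7^2-]_dilute = 3.61 × 10^-4 / 0.0199 = 0.0181 mol/L
[Cr2O7^2-]_original = 0.0181 × 500.0/24.8 = 0.366 mol/L

0.366 M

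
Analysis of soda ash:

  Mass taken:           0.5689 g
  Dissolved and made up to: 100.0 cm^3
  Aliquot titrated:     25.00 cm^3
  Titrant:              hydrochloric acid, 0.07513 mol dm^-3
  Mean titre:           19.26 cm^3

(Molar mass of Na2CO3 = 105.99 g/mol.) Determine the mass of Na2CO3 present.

Na2CO3 + 2 HCl → 2 NaCl + H2O + CO2
n(HCl) per titration = 0.01926 × 0.07513 = 1.447 × 10^-3 mol
From the 1:2 ratio, n(Na2CO3) in each aliquot = 1/2 × 1.447 × 10^-3 = 7.235 × 10^-4 mol
n(Na2CO3) in the whole flask = 7.235 × 10^-4 × 100.0/25.00 = 2.894 × 10^-3 mol
mass of Na2CO3 = 2.894 × 10^-3 × 105.99 = 0.3067 g

0.3067 g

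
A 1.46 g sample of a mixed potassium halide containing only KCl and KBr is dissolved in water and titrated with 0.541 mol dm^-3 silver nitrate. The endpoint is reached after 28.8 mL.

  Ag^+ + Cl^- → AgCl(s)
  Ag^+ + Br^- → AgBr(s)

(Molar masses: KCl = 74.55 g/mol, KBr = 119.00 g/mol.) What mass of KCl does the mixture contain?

n(AgNO3) = 0.0288 × 0.541 = 0.0156 mol
Let x = n(KCl), y = n(KBr).
Titrant: 1x + 1y = 0.0156;  mass: 74.55x + 119.00y = 1.46
Solving, x = 8.87 × 10^-3 mol, y = 6.71 × 10^-3 mol
mass of KCl = 8.87 × 10^-3 × 74.55 = 0.661 g

0.661 g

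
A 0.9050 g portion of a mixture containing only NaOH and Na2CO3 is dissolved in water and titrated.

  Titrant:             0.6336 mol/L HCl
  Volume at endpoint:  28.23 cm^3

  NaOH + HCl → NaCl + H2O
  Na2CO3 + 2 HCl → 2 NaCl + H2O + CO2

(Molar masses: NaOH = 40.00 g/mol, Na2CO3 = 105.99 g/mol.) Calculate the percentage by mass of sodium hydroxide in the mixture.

14.59 %

n(HCl) = 0.02823 × 0.6336 = 0.01789 mol
Let x = n(NaOH), y = n(Na2CO3).
Titrant: 1x + 2y = 0.01789;  mass: 40.00x + 105.99y = 0.9050
Solving, x = 3.301 × 10^-3 mol, y = 7.293 × 10^-3 mol
mass of NaOH = 3.301 × 10^-3 × 40.00 = 0.1320 g
% NaOH = 0.1320 / 0.9050 × 100 = 14.59 %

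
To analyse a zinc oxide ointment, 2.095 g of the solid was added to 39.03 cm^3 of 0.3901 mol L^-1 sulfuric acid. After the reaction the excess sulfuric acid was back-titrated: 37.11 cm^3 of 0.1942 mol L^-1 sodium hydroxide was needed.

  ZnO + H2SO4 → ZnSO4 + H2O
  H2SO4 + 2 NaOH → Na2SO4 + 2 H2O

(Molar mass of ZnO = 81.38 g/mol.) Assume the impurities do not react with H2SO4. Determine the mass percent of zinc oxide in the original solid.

n(H2SO4) added = 0.03903 × 0.3901 = 0.01523 mol
n(NaOH) used in back-titration = 0.03711 × 0.1942 = 7.207 × 10^-3 mol
From the 1:2 ratio, n(H2SO4) left over = 1/2 × 7.207 × 10^-3 = 3.603 × 10^-3 mol
n(H2SO4) consumed by analyte = 0.01523 − 3.603 × 10^-3 = 0.01162 mol
n(ZnO) = 0.01162 mol (1:1 ratio)
mass of ZnO = 0.01162 × 81.38 = 0.9458 g
% ZnO = 0.9458 / 2.095 × 100 = 45.15 %

45.15 %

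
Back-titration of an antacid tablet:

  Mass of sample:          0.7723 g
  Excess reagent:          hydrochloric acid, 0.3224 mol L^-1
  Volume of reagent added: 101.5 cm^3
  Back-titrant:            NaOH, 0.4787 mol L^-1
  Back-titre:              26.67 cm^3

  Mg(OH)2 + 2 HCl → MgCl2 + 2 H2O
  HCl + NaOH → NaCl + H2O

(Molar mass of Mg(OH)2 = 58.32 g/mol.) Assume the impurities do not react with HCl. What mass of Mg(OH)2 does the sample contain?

n(HCl) added = 0.1015 × 0.3224 = 0.03272 mol
n(NaOH) used in back-titration = 0.02667 × 0.4787 = 0.01277 mol
n(HCl) left over = 0.01277 mol (1:1 ratio)
n(HCl) consumed by analyte = 0.03272 − 0.01277 = 0.01996 mol
From the 1:2 ratio, n(Mg(OH)2) = 1/2 × 0.01996 = 9.978 × 10^-3 mol
mass of Mg(OH)2 = 9.978 × 10^-3 × 58.32 = 0.5819 g

0.5819 g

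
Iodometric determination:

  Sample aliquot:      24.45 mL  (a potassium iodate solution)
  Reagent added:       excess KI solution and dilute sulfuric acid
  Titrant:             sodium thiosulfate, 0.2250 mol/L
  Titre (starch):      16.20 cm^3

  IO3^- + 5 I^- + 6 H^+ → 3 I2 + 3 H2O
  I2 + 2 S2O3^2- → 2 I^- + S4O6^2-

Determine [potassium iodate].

n(S2O3^2-) = 0.01620 × 0.2250 = 3.645 × 10^-3 mol
n(I2) = n(S2O3^2-)/2 = 1.822 × 10^-3 mol
From the 1:3 ratio, n(IO3^-) in the aliquot = 1/3 × 1.822 × 10^-3 = 6.075 × 10^-4 mol
[IO3^-] = 6.075 × 10^-4 / 0.02445 = 0.02485 mol/L

0.02485 mol/L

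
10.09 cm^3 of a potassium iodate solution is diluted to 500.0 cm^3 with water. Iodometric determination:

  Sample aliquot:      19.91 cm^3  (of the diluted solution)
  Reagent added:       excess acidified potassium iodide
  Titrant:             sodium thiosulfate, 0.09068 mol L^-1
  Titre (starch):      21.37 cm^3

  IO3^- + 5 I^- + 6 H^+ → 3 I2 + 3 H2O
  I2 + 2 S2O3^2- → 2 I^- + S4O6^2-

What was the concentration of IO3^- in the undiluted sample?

n(S2O3^2-) = 0.02137 × 0.09068 = 1.938 × 10^-3 mol
n(I2) = n(S2O3^2-)/2 = 9.689 × 10^-4 mol
From the 1:3 ratio, n(IO3^-) in the aliquot = 1/3 × 9.689 × 10^-4 = 3.230 × 10^-4 mol
[IO3^-]_dilute = 3.230 × 10^-4 / 0.01991 = 0.01622 mol/L
[IO3^-]_original = 0.01622 × 500.0/10.09 = 0.8038 mol/L

0.8038 mol/L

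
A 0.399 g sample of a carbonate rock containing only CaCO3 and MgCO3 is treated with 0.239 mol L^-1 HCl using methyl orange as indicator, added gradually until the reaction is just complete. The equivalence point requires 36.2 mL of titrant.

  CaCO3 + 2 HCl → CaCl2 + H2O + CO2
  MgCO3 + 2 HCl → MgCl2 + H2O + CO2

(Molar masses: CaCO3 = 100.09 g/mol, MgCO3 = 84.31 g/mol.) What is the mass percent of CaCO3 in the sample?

n(HCl) = 0.0362 × 0.239 = 8.65 × 10^-3 mol
Let x = n(CaCO3), y = n(MgCO3).
Titrant: 2x + 2y = 8.65 × 10^-3;  mass: 100.09x + 84.31y = 0.399
Solving, x = 2.17 × 10^-3 mol, y = 2.15 × 10^-3 mol
mass of CaCO3 = 2.17 × 10^-3 × 100.09 = 0.217 g
% CaCO3 = 0.217 / 0.399 × 100 = 54.5 %

54.5 %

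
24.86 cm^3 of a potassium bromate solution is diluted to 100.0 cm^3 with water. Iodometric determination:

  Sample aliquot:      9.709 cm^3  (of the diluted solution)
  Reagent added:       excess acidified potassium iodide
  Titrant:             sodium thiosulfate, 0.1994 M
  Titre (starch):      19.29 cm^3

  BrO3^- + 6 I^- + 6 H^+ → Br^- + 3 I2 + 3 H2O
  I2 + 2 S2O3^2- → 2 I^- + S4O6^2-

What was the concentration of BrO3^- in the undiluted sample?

0.2656 M

n(S2O3^2-) = 0.01929 × 0.1994 = 3.846 × 10^-3 mol
n(I2) = n(S2O3^2-)/2 = 1.923 × 10^-3 mol
From the 1:3 ratio, n(BrO3^-) in the aliquot = 1/3 × 1.923 × 10^-3 = 6.411 × 10^-4 mol
[BrO3^-]_dilute = 6.411 × 10^-4 / 0.009709 = 0.06603 mol/L
[BrO3^-]_original = 0.06603 × 100.0/24.86 = 0.2656 mol/L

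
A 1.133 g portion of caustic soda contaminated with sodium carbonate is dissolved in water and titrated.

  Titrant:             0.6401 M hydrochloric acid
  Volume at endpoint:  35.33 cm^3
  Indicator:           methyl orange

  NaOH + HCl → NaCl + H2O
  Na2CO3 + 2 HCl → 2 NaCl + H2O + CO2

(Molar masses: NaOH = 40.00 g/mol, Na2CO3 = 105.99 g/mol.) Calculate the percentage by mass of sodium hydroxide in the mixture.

n(HCl) = 0.03533 × 0.6401 = 0.02261 mol
Let x = n(NaOH), y = n(Na2CO3).
Titrant: 1x + 2y = 0.02261;  mass: 40.00x + 105.99y = 1.133
Solving, x = 5.038 × 10^-3 mol, y = 8.788 × 10^-3 mol
mass of NaOH = 5.038 × 10^-3 × 40.00 = 0.2015 g
% NaOH = 0.2015 / 1.133 × 100 = 17.79 %

17.79 %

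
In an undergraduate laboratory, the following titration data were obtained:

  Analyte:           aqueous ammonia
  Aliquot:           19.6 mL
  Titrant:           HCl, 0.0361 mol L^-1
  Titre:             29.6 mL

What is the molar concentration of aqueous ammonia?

NH3 + HCl → NH4Cl
n(HCl) = 0.0296 L × 0.0361 mol/L = 1.07 × 10^-3 mol
n(NH3) = 1.07 × 10^-3 mol (1:1 mole ratio)
[NH3] = 1.07 × 10^-3 mol / 0.0196 L = 0.0545 mol/L

0.0545 mol/L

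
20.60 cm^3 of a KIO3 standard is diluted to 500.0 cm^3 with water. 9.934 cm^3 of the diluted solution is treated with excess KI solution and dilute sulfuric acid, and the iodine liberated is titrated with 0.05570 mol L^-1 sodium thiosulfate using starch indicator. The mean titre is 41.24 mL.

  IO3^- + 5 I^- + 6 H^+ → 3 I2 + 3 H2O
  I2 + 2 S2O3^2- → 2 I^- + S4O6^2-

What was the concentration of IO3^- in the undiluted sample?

0.9354 mol/L

n(S2O3^2-) = 0.04124 × 0.05570 = 2.297 × 10^-3 mol
n(I2) = n(S2O3^2-)/2 = 1.149 × 10^-3 mol
From the 1:3 ratio, n(IO3^-) in the aliquot = 1/3 × 1.149 × 10^-3 = 3.828 × 10^-4 mol
[IO3^-]_dilute = 3.828 × 10^-4 / 0.009934 = 0.03854 mol/L
[IO3^-]_original = 0.03854 × 500.0/20.60 = 0.9354 mol/L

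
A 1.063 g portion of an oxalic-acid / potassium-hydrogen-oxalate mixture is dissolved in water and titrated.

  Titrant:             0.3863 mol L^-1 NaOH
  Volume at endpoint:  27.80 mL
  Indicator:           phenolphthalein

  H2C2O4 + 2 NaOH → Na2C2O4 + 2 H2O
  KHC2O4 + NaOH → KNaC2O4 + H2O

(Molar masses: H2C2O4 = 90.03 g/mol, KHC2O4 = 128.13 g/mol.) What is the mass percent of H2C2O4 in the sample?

n(NaOH) = 0.02780 × 0.3863 = 0.01074 mol
Let x = n(H2C2O4), y = n(KHC2O4).
Titrant: 2x + 1y = 0.01074;  mass: 90.03x + 128.13y = 1.063
Solving, x = 1.883 × 10^-3 mol, y = 6.973 × 10^-3 mol
mass of H2C2O4 = 1.883 × 10^-3 × 90.03 = 0.1695 g
% H2C2O4 = 0.1695 / 1.063 × 100 = 15.95 %

15.95 %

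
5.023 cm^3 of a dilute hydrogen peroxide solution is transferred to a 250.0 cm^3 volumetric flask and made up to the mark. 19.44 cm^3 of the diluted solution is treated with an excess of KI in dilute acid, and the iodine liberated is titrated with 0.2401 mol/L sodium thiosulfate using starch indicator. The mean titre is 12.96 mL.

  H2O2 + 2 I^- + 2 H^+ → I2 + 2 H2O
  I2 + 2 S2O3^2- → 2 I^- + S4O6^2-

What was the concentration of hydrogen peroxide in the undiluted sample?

n(S2O3^2-) = 0.01296 × 0.2401 = 3.112 × 10^-3 mol
n(I2) = n(S2O3^2-)/2 = 1.556 × 10^-3 mol
n(H2O2) in the aliquot = 1.556 × 10^-3 mol (1:1 ratio)
[H2O2]_dilute = 1.556 × 10^-3 / 0.01944 = 0.08003 mol/L
[H2O2]_original = 0.08003 × 250.0/5.023 = 3.983 mol/L

3.983 mol/L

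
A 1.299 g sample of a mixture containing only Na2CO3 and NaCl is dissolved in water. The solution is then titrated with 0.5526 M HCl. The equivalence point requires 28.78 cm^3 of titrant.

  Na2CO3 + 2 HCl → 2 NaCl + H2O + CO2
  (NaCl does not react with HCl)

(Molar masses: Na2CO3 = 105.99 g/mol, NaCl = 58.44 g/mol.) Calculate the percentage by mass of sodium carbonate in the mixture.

n(HCl) = 0.02878 × 0.5526 = 0.01590 mol
Let x = n(Na2CO3), y = n(NaCl).
Titrant: 2x = 0.01590;  mass: 105.99x + 58.44y = 1.299
Solving, x = 7.952 × 10^-3 mol, y = 7.806 × 10^-3 mol
mass of Na2CO3 = 7.952 × 10^-3 × 105.99 = 0.8428 g
% Na2CO3 = 0.8428 / 1.299 × 100 = 64.88 %

64.88 %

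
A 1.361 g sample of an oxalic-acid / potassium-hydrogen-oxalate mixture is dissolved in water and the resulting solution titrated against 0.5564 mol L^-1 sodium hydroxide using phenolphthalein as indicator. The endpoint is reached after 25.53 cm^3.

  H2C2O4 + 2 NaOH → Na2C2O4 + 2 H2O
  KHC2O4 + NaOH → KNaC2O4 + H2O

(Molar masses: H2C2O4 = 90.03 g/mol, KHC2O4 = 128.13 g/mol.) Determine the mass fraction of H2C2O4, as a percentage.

n(NaOH) = 0.02553 × 0.5564 = 0.01420 mol
Let x = n(H2C2O4), y = n(KHC2O4).
Titrant: 2x + 1y = 0.01420;  mass: 90.03x + 128.13y = 1.361
Solving, x = 2.762 × 10^-3 mol, y = 8.682 × 10^-3 mol
mass of H2C2O4 = 2.762 × 10^-3 × 90.03 = 0.2486 g
% H2C2O4 = 0.2486 / 1.361 × 100 = 18.27 %

18.27 %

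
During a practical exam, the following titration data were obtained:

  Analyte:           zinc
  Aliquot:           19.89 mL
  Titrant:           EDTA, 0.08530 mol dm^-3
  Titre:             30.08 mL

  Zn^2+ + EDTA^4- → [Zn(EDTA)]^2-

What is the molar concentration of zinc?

n(EDTA) = 0.03008 L × 0.08530 mol/L = 2.566 × 10^-3 mol
n(Zn2+) = 2.566 × 10^-3 mol (1:1 mole ratio)
[Zn2+] = 2.566 × 10^-3 mol / 0.01989 L = 0.1290 mol/L

0.1290 mol/L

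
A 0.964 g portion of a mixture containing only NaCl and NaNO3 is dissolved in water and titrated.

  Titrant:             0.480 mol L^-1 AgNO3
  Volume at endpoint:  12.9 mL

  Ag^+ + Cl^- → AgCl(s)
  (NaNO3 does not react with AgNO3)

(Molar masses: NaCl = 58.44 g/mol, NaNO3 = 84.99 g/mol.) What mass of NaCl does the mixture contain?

0.362 g

n(AgNO3) = 0.0129 × 0.480 = 6.19 × 10^-3 mol
Let x = n(NaCl), y = n(NaNO3).
Titrant: 1x = 6.19 × 10^-3;  mass: 58.44x + 84.99y = 0.964
Solving, x = 6.19 × 10^-3 mol, y = 7.08 × 10^-3 mol
mass of NaCl = 6.19 × 10^-3 × 58.44 = 0.362 g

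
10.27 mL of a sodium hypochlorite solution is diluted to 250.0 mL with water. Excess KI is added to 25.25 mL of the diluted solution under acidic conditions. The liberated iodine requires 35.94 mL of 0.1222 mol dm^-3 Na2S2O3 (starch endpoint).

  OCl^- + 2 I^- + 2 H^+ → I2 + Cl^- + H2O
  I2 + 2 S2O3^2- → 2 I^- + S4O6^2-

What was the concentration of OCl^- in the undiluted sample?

2.117 mol/L

n(S2O3^2-) = 0.03594 × 0.1222 = 4.392 × 10^-3 mol
n(I2) = n(S2O3^2-)/2 = 2.196 × 10^-3 mol
n(OCl^-) in the aliquot = 2.196 × 10^-3 mol (1:1 ratio)
[OCl^-]_dilute = 2.196 × 10^-3 / 0.02525 = 0.08697 mol/L
[OCl^-]_original = 0.08697 × 250.0/10.27 = 2.117 mol/L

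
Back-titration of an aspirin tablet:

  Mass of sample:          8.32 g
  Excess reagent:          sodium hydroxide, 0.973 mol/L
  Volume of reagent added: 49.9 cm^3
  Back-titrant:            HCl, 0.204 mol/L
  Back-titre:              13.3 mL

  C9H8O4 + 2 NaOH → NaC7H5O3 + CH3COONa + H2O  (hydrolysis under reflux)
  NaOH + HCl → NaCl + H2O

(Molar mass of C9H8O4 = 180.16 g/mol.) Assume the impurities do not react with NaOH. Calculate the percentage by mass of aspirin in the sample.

49.6 %

n(NaOH) added = 0.0499 × 0.973 = 0.0486 mol
n(HCl) used in back-titration = 0.0133 × 0.204 = 2.71 × 10^-3 mol
n(NaOH) left over = 2.71 × 10^-3 mol (1:1 ratio)
n(NaOH) consumed by analyte = 0.0486 − 2.71 × 10^-3 = 0.0458 mol
From the 1:2 ratio, n(C9H8O4) = 1/2 × 0.0458 = 0.0229 mol
mass of C9H8O4 = 0.0229 × 180.16 = 4.13 g
% C9H8O4 = 4.13 / 8.32 × 100 = 49.6 %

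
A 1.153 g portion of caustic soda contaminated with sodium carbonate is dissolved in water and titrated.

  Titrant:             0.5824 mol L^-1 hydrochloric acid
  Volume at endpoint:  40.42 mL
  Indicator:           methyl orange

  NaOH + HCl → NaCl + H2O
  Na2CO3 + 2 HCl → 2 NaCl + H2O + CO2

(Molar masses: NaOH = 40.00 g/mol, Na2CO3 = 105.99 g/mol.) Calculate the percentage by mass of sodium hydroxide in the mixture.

n(HCl) = 0.04042 × 0.5824 = 0.02354 mol
Let x = n(NaOH), y = n(Na2CO3).
Titrant: 1x + 2y = 0.02354;  mass: 40.00x + 105.99y = 1.153
Solving, x = 7.275 × 10^-3 mol, y = 8.133 × 10^-3 mol
mass of NaOH = 7.275 × 10^-3 × 40.00 = 0.2910 g
% NaOH = 0.2910 / 1.153 × 100 = 25.24 %

25.24 %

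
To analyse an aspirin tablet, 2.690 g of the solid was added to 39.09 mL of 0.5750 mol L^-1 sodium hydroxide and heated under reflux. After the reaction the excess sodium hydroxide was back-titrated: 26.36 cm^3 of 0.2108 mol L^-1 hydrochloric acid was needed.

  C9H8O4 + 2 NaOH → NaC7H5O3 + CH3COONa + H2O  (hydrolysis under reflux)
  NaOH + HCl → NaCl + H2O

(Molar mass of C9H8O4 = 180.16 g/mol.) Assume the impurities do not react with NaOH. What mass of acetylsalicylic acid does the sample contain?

n(NaOH) added = 0.03909 × 0.5750 = 0.02248 mol
n(HCl) used in back-titration = 0.02636 × 0.2108 = 5.557 × 10^-3 mol
n(NaOH) left over = 5.557 × 10^-3 mol (1:1 ratio)
n(NaOH) consumed by analyte = 0.02248 − 5.557 × 10^-3 = 0.01692 mol
From the 1:2 ratio, n(C9H8O4) = 1/2 × 0.01692 = 8.460 × 10^-3 mol
mass of C9H8O4 = 8.460 × 10^-3 × 180.16 = 1.524 g

1.524 g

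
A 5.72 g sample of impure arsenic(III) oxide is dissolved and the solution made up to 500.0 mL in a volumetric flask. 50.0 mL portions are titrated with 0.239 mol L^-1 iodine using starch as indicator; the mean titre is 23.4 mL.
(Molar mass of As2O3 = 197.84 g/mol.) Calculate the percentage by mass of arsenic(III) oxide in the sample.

96.7 %

As2O3 + 2 I2 + 2 H2O → As2O5 + 4 HI
n(I2) per titration = 0.0234 × 0.239 = 5.59 × 10^-3 mol
From the 1:2 ratio, n(As2O3) in each aliquot = 1/2 × 5.59 × 10^-3 = 2.80 × 10^-3 mol
n(As2O3) in the whole flask = 2.80 × 10^-3 × 500.0/50.0 = 0.0280 mol
mass of As2O3 = 0.0280 × 197.84 = 5.53 g
% As2O3 = 5.53 / 5.72 × 100 = 96.7 %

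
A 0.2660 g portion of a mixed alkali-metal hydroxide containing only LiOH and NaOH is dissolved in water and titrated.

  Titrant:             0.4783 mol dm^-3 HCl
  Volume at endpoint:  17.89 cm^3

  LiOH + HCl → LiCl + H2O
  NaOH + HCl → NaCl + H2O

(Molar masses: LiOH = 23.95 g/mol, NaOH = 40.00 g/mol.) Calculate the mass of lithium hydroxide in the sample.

0.1138 g

n(HCl) = 0.01789 × 0.4783 = 8.557 × 10^-3 mol
Let x = n(LiOH), y = n(NaOH).
Titrant: 1x + 1y = 8.557 × 10^-3;  mass: 23.95x + 40.00y = 0.2660
Solving, x = 4.752 × 10^-3 mol, y = 3.805 × 10^-3 mol
mass of LiOH = 4.752 × 10^-3 × 23.95 = 0.1138 g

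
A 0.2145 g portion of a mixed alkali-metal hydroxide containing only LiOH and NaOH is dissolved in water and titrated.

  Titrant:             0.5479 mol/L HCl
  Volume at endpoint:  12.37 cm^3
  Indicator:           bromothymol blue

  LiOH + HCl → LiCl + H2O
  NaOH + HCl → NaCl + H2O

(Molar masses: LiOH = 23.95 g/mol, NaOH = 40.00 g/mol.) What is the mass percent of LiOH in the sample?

39.38 %

n(HCl) = 0.01237 × 0.5479 = 6.778 × 10^-3 mol
Let x = n(LiOH), y = n(NaOH).
Titrant: 1x + 1y = 6.778 × 10^-3;  mass: 23.95x + 40.00y = 0.2145
Solving, x = 3.527 × 10^-3 mol, y = 3.251 × 10^-3 mol
mass of LiOH = 3.527 × 10^-3 × 23.95 = 0.08446 g
% LiOH = 0.08446 / 0.2145 × 100 = 39.38 %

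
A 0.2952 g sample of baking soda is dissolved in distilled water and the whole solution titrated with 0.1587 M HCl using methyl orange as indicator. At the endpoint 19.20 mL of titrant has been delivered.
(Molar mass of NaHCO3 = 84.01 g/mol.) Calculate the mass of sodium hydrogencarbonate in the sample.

0.2560 g

NaHCO3 + HCl → NaCl + H2O + CO2
n(HCl) = 0.01920 L × 0.1587 mol/L = 3.047 × 10^-3 mol
n(NaHCO3) = 3.047 × 10^-3 mol (1:1 ratio)
mass of NaHCO3 = 3.047 × 10^-3 × 84.01 g/mol = 0.2560 g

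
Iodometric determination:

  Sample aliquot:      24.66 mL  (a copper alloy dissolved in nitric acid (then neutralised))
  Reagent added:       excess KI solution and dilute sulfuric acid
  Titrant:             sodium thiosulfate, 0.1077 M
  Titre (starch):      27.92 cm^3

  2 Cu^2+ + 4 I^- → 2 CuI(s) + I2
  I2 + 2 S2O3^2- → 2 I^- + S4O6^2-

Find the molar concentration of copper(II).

n(S2O3^2-) = 0.02792 × 0.1077 = 3.007 × 10^-3 mol
n(I2) = n(S2O3^2-)/2 = 1.503 × 10^-3 mol
From the 2:1 ratio, n(Cu2+) in the aliquot = 2/1 × 1.503 × 10^-3 = 3.007 × 10^-3 mol
[Cu2+] = 3.007 × 10^-3 / 0.02466 = 0.1219 mol/L

0.1219 M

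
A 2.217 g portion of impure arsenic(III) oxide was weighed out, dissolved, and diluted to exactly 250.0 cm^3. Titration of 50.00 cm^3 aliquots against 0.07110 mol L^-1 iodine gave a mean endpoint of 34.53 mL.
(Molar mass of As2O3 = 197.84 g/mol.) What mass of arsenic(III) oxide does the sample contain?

As2O3 + 2 I2 + 2 H2O → As2O5 + 4 HI
n(I2) per titration = 0.03453 × 0.07110 = 2.455 × 10^-3 mol
From the 1:2 ratio, n(As2O3) in each aliquot = 1/2 × 2.455 × 10^-3 = 1.228 × 10^-3 mol
n(As2O3) in the whole flask = 1.228 × 10^-3 × 250.0/50.00 = 6.138 × 10^-3 mol
mass of As2O3 = 6.138 × 10^-3 × 197.84 = 1.214 g

1.214 g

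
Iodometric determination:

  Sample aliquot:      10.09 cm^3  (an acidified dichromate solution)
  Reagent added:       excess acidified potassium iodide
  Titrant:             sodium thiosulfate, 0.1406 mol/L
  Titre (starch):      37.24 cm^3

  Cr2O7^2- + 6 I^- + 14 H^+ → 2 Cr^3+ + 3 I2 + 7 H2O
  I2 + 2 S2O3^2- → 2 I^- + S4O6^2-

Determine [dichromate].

0.08649 mol/L

n(S2O3^2-) = 0.03724 × 0.1406 = 5.236 × 10^-3 mol
n(I2) = n(S2O3^2-)/2 = 2.618 × 10^-3 mol
From the 1:3 ratio, n(Cr2O7^2-) in the aliquot = 1/3 × 2.618 × 10^-3 = 8.727 × 10^-4 mol
[Cr2O7^2-] = 8.727 × 10^-4 / 0.01009 = 0.08649 mol/L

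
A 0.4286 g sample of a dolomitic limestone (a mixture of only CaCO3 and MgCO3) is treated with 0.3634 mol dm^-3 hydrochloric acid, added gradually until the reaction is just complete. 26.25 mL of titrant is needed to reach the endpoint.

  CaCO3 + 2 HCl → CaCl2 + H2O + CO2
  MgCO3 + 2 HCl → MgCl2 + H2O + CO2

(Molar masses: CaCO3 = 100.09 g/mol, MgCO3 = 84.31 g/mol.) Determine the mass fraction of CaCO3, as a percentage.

39.18 %

n(HCl) = 0.02625 × 0.3634 = 9.539 × 10^-3 mol
Let x = n(CaCO3), y = n(MgCO3).
Titrant: 2x + 2y = 9.539 × 10^-3;  mass: 100.09x + 84.31y = 0.4286
Solving, x = 1.678 × 10^-3 mol, y = 3.092 × 10^-3 mol
mass of CaCO3 = 1.678 × 10^-3 × 100.09 = 0.1679 g
% CaCO3 = 0.1679 / 0.4286 × 100 = 39.18 %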